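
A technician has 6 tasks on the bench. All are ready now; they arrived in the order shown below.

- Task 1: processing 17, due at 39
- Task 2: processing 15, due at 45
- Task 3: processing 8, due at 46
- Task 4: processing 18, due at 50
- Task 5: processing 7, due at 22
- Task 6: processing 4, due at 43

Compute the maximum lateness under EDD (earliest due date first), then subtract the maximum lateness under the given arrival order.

EDD (increasing due date): Task 5 Task 1 Task 6 Task 2 Task 3 Task 4.
Task 5: 0→7, due 22, lateness -15
Task 1: 7→24, due 39, lateness -15
Task 6: 24→28, due 43, lateness -15
Task 2: 28→43, due 45, lateness -2
Task 3: 43→51, due 46, lateness 5
Task 4: 51→69, due 50, lateness 19
Maximum = 19.
FIFO (arrival order): Task 1 Task 2 Task 3 Task 4 Task 5 Task 6.
Task 1: 0→17, due 39, lateness -22
Task 2: 17→32, due 45, lateness -13
Task 3: 32→40, due 46, lateness -6
Task 4: 40→58, due 50, lateness 8
Task 5: 58→65, due 22, lateness 43
Task 6: 65→69, due 43, lateness 26
Maximum = 43.
Difference = 19 − 43 = -24.

-24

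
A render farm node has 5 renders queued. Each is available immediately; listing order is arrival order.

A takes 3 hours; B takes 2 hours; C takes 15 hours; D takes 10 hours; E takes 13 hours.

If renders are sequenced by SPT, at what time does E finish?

28

SPT (increasing processing time): B A D E C.
B: 0→2
A: 2→5
D: 5→15
E: 15→28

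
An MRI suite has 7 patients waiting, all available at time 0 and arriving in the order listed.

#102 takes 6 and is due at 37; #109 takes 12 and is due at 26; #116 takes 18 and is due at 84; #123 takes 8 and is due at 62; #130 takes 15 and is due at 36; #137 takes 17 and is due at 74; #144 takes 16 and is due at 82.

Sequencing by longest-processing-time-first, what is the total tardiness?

161

LPT (decreasing processing time): #116 #137 #144 #130 #109 #123 #102.
#116: 0→18, due 84, tardiness 0
#137: 18→35, due 74, tardiness 0
#144: 35→51, due 82, tardiness 0
#130: 51→66, due 36, tardiness 30
#109: 66→78, due 26, tardiness 52
#123: 78→86, due 62, tardiness 24
#102: 86→92, due 37, tardiness 55
Sum = 0+0+0+30+52+24+55 = 161.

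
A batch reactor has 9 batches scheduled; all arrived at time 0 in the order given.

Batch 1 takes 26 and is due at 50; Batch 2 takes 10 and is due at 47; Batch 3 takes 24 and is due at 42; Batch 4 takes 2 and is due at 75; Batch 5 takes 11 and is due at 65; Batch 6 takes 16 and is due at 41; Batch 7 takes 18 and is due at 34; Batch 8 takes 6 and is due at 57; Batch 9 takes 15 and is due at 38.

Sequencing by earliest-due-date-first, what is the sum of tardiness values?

306

EDD (increasing due date): Batch 7 Batch 9 Batch 6 Batch 3 Batch 2 Batch 1 Batch 8 Batch 5 Batch 4.
Batch 7: 0→18, due 34, tardiness 0
Batch 9: 18→33, due 38, tardiness 0
Batch 6: 33→49, due 41, tardiness 8
Batch 3: 49→73, due 42, tardiness 31
Batch 2: 73→83, due 47, tardiness 36
Batch 1: 83→109, due 50, tardiness 59
Batch 8: 109→115, due 57, tardiness 58
Batch 5: 115→126, due 65, tardiness 61
Batch 4: 126→128, due 75, tardiness 53
Sum = 0+0+8+31+36+59+58+61+53 = 306.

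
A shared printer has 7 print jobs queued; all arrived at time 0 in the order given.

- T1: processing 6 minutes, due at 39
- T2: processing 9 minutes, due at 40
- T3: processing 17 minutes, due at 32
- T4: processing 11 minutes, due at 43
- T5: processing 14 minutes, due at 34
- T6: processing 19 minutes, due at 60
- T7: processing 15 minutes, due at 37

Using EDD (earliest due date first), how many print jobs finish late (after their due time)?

5

EDD (increasing due date): T3 T5 T7 T1 T2 T4 T6.
T3: 0→17, due 32, tardiness 0
T5: 17→31, due 34, tardiness 0
T7: 31→46, due 37, tardiness 9
T1: 46→52, due 39, tardiness 13
T2: 52→61, due 40, tardiness 21
T4: 61→72, due 43, tardiness 29
T6: 72→91, due 60, tardiness 31
Late print jobs: 5.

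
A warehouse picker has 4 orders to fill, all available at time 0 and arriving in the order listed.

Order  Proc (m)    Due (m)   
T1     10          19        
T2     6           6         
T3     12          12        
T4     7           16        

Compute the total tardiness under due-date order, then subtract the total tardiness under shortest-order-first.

4

EDD (increasing due date): T2 T3 T4 T1.
T2: 0→6, due 6, tardiness 0
T3: 6→18, due 12, tardiness 6
T4: 18→25, due 16, tardiness 9
T1: 25→35, due 19, tardiness 16
Sum = 0+6+9+16 = 31.
SPT (increasing processing time): T2 T4 T1 T3.
T2: 0→6, due 6, tardiness 0
T4: 6→13, due 16, tardiness 0
T1: 13→23, due 19, tardiness 4
T3: 23→35, due 12, tardiness 23
Sum = 0+0+4+23 = 27.
Difference = 31 − 27 = 4.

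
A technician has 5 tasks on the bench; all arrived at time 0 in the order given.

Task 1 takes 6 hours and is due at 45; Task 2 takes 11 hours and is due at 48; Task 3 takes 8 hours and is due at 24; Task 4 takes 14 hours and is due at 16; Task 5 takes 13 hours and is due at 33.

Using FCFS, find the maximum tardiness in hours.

FIFO (arrival order): Task 1 Task 2 Task 3 Task 4 Task 5.
Task 1: 0→6, due 45, tardiness 0
Task 2: 6→17, due 48, tardiness 0
Task 3: 17→25, due 24, tardiness 1
Task 4: 25→39, due 16, tardiness 23
Task 5: 39→52, due 33, tardiness 19
Maximum = 23.

23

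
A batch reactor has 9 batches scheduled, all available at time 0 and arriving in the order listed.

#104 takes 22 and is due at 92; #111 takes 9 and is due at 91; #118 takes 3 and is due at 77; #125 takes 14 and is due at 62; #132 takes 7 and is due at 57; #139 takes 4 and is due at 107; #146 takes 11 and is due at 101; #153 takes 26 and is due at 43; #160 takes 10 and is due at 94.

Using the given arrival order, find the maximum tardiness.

FIFO (arrival order): #104 #111 #118 #125 #132 #139 #146 #153 #160.
#104: 0→22, due 92, tardiness 0
#111: 22→31, due 91, tardiness 0
#118: 31→34, due 77, tardiness 0
#125: 34→48, due 62, tardiness 0
#132: 48→55, due 57, tardiness 0
#139: 55→59, due 107, tardiness 0
#146: 59→70, due 101, tardiness 0
#153: 70→96, due 43, tardiness 53
#160: 96→106, due 94, tardiness 12
Maximum = 53.

53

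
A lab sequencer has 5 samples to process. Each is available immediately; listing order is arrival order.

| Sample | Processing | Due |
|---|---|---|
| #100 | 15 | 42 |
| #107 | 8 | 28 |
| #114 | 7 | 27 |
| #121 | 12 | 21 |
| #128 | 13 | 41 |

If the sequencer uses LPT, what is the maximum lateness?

LPT (decreasing processing time): #100 #128 #121 #107 #114.
#100: 0→15, due 42, lateness -27
#128: 15→28, due 41, lateness -13
#121: 28→40, due 21, lateness 19
#107: 40→48, due 28, lateness 20
#114: 48→55, due 27, lateness 28
Maximum = 28.

28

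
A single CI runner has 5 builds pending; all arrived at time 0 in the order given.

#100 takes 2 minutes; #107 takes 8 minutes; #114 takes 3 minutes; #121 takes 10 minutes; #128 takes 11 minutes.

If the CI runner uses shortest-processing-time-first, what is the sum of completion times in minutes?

SPT (increasing processing time): #100 #114 #107 #121 #128.
#100: 0→2
#114: 2→5
#107: 5→13
#121: 13→23
#128: 23→34
Sum = 2+5+13+23+34 = 77.

77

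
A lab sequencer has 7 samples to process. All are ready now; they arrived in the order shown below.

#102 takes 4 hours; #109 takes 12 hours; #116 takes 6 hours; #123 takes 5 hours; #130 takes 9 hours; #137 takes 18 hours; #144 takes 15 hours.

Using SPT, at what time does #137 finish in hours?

69

SPT (increasing processing time): #102 #123 #116 #130 #109 #144 #137.
#102: 0→4
#123: 4→9
#116: 9→15
#130: 15→24
#109: 24→36
#144: 36→51
#137: 51→69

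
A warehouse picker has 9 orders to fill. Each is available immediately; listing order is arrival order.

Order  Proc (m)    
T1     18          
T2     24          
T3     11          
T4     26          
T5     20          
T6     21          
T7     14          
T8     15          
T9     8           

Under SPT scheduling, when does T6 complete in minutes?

107

SPT (increasing processing time): T9 T3 T7 T8 T1 T5 T6 T2 T4.
T9: 0→8
T3: 8→19
T7: 19→33
T8: 33→48
T1: 48→66
T5: 66→86
T6: 86→107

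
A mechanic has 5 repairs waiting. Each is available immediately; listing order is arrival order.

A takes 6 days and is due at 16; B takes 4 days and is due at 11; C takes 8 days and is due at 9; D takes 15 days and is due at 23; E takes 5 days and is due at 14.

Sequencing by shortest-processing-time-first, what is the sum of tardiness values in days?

29

SPT (increasing processing time): B E A C D.
B: 0→4, due 11, tardiness 0
E: 4→9, due 14, tardiness 0
A: 9→15, due 16, tardiness 0
C: 15→23, due 9, tardiness 14
D: 23→38, due 23, tardiness 15
Sum = 0+0+0+14+15 = 29.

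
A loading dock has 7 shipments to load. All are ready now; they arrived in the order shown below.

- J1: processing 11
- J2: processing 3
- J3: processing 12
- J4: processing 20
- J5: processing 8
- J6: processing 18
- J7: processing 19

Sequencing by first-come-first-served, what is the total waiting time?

FIFO (arrival order): J1 J2 J3 J4 J5 J6 J7.
J1: waits 0, runs 0→11
J2: waits 11, runs 11→14
J3: waits 14, runs 14→26
J4: waits 26, runs 26→46
J5: waits 46, runs 46→54
J6: waits 54, runs 54→72
J7: waits 72, runs 72→91
Sum = 0+11+14+26+46+54+72 = 223.

223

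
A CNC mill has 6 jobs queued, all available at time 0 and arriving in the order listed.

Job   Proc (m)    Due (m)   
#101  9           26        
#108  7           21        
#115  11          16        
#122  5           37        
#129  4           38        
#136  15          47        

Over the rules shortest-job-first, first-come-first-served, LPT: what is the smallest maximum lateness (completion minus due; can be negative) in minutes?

SPT (increasing processing time): #129 #122 #108 #101 #115 #136.
#129: 0→4, due 38, lateness -34
#122: 4→9, due 37, lateness -28
#108: 9→16, due 21, lateness -5
#101: 16→25, due 26, lateness -1
#115: 25→36, due 16, lateness 20
#136: 36→51, due 47, lateness 4
Maximum = 20.
FIFO (arrival order): #101 #108 #115 #122 #129 #136.
#101: 0→9, due 26, lateness -17
#108: 9→16, due 21, lateness -5
#115: 16→27, due 16, lateness 11
#122: 27→32, due 37, lateness -5
#129: 32→36, due 38, lateness -2
#136: 36→51, due 47, lateness 4
Maximum = 11.
LPT (decreasing processing time): #136 #115 #101 #108 #122 #129.
#136: 0→15, due 47, lateness -32
#115: 15→26, due 16, lateness 10
#101: 26→35, due 26, lateness 9
#108: 35→42, due 21, lateness 21
#122: 42→47, due 37, lateness 10
#129: 47→51, due 38, lateness 13
Maximum = 21.
SPT 20, FIFO 11, LPT 21 → minimum 11.

11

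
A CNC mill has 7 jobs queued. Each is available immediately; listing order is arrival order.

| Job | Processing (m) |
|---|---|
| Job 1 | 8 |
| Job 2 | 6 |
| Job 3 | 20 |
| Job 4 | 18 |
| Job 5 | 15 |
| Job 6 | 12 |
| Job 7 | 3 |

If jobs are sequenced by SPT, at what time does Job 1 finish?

17

SPT (increasing processing time): Job 7 Job 2 Job 1 Job 6 Job 5 Job 4 Job 3.
Job 7: 0→3
Job 2: 3→9
Job 1: 9→17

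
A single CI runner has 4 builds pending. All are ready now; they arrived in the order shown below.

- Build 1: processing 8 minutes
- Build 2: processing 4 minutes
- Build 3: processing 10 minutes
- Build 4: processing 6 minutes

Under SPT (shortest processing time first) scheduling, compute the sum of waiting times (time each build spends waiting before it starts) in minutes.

32

SPT (increasing processing time): Build 2 Build 4 Build 1 Build 3.
Build 2: waits 0, runs 0→4
Build 4: waits 4, runs 4→10
Build 1: waits 10, runs 10→18
Build 3: waits 18, runs 18→28
Sum = 0+4+10+18 = 32.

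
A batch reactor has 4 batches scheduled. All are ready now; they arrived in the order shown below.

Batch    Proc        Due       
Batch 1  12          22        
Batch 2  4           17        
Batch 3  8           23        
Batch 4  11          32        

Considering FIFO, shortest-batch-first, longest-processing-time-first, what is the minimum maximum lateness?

3

FIFO (arrival order): Batch 1 Batch 2 Batch 3 Batch 4.
Batch 1: 0→12, due 22, lateness -10
Batch 2: 12→16, due 17, lateness -1
Batch 3: 16→24, due 23, lateness 1
Batch 4: 24→35, due 32, lateness 3
Maximum = 3.
SPT (increasing processing time): Batch 2 Batch 3 Batch 4 Batch 1.
Batch 2: 0→4, due 17, lateness -13
Batch 3: 4→12, due 23, lateness -11
Batch 4: 12→23, due 32, lateness -9
Batch 1: 23→35, due 22, lateness 13
Maximum = 13.
LPT (decreasing processing time): Batch 1 Batch 4 Batch 3 Batch 2.
Batch 1: 0→12, due 22, lateness -10
Batch 4: 12→23, due 32, lateness -9
Batch 3: 23→31, due 23, lateness 8
Batch 2: 31→35, due 17, lateness 18
Maximum = 18.
FIFO 3, SPT 13, LPT 18 → minimum 3.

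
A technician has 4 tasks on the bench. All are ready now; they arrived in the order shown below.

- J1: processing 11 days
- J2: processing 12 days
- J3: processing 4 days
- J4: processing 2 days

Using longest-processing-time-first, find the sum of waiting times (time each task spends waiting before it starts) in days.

LPT (decreasing processing time): J2 J1 J3 J4.
J2: waits 0, runs 0→12
J1: waits 12, runs 12→23
J3: waits 23, runs 23→27
J4: waits 27, runs 27→29
Sum = 0+12+23+27 = 62.

62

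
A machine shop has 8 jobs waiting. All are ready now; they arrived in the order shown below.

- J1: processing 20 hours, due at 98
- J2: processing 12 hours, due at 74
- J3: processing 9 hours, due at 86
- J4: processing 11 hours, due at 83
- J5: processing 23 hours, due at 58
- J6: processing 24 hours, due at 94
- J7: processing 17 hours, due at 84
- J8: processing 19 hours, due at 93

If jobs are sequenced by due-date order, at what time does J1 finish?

EDD (increasing due date): J5 J2 J4 J7 J3 J8 J6 J1.
J5: 0→23
J2: 23→35
J4: 35→46
J7: 46→63
J3: 63→72
J8: 72→91
J6: 91→115
J1: 115→135

135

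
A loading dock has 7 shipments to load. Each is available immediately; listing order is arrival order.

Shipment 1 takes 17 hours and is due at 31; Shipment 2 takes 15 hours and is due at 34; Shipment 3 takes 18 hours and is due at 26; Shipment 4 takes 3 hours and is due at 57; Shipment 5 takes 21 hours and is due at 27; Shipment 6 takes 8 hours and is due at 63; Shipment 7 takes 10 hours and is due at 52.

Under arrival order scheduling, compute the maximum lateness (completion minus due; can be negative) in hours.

FIFO (arrival order): Shipment 1 Shipment 2 Shipment 3 Shipment 4 Shipment 5 Shipment 6 Shipment 7.
Shipment 1: 0→17, due 31, lateness -14
Shipment 2: 17→32, due 34, lateness -2
Shipment 3: 32→50, due 26, lateness 24
Shipment 4: 50→53, due 57, lateness -4
Shipment 5: 53→74, due 27, lateness 47
Shipment 6: 74→82, due 63, lateness 19
Shipment 7: 82→92, due 52, lateness 40
Maximum = 47.

47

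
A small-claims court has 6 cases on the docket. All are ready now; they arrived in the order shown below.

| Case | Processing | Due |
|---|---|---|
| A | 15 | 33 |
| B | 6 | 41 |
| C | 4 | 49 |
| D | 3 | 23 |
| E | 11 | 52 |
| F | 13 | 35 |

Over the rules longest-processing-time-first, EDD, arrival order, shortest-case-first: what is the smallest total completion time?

LPT (decreasing processing time): A F E B C D.
A: 0→15
F: 15→28
E: 28→39
B: 39→45
C: 45→49
D: 49→52
Sum = 15+28+39+45+49+52 = 228.
EDD (increasing due date): D A F B C E.
D: 0→3
A: 3→18
F: 18→31
B: 31→37
C: 37→41
E: 41→52
Sum = 3+18+31+37+41+52 = 182.
FIFO (arrival order): A B C D E F.
A: 0→15
B: 15→21
C: 21→25
D: 25→28
E: 28→39
F: 39→52
Sum = 15+21+25+28+39+52 = 180.
SPT (increasing processing time): D C B E F A.
D: 0→3
C: 3→7
B: 7→13
E: 13→24
F: 24→37
A: 37→52
Sum = 3+7+13+24+37+52 = 136.
LPT 228, EDD 182, FIFO 180, SPT 136 → minimum 136.

136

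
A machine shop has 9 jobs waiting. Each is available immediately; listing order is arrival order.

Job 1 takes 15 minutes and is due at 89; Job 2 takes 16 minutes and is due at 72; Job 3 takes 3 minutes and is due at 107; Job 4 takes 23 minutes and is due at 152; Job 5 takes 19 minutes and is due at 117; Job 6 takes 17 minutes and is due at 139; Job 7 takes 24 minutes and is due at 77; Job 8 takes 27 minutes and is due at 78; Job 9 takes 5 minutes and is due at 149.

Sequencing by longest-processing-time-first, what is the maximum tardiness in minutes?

LPT (decreasing processing time): Job 8 Job 7 Job 4 Job 5 Job 6 Job 2 Job 1 Job 9 Job 3.
Job 8: 0→27, due 78, tardiness 0
Job 7: 27→51, due 77, tardiness 0
Job 4: 51→74, due 152, tardiness 0
Job 5: 74→93, due 117, tardiness 0
Job 6: 93→110, due 139, tardiness 0
Job 2: 110→126, due 72, tardiness 54
Job 1: 126→141, due 89, tardiness 52
Job 9: 141→146, due 149, tardiness 0
Job 3: 146→149, due 107, tardiness 42
Maximum = 54.

54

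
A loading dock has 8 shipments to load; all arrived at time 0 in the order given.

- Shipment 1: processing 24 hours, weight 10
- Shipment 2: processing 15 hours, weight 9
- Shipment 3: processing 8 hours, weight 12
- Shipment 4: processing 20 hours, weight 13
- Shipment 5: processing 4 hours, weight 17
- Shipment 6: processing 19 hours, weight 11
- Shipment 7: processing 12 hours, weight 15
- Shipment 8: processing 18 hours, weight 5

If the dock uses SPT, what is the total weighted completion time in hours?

4492

SPT (increasing processing time): Shipment 5 Shipment 3 Shipment 7 Shipment 2 Shipment 8 Shipment 6 Shipment 4 Shipment 1.
Shipment 5: finishes 4, weight 17, w·C = 68
Shipment 3: finishes 12, weight 12, w·C = 144
Shipment 7: finishes 24, weight 15, w·C = 360
Shipment 2: finishes 39, weight 9, w·C = 351
Shipment 8: finishes 57, weight 5, w·C = 285
Shipment 6: finishes 76, weight 11, w·C = 836
Shipment 4: finishes 96, weight 13, w·C = 1248
Shipment 1: finishes 120, weight 10, w·C = 1200
Sum = 68+144+360+351+285+836+1248+1200 = 4492.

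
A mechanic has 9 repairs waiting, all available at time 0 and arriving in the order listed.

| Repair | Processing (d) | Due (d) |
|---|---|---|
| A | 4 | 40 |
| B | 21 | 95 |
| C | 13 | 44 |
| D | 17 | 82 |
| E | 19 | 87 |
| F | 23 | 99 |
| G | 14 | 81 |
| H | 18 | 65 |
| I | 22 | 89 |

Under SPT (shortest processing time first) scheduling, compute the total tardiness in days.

SPT (increasing processing time): A C G D H E B I F.
A: 0→4, due 40, tardiness 0
C: 4→17, due 44, tardiness 0
G: 17→31, due 81, tardiness 0
D: 31→48, due 82, tardiness 0
H: 48→66, due 65, tardiness 1
E: 66→85, due 87, tardiness 0
B: 85→106, due 95, tardiness 11
I: 106→128, due 89, tardiness 39
F: 128→151, due 99, tardiness 52
Sum = 0+0+0+0+1+0+11+39+52 = 103.

103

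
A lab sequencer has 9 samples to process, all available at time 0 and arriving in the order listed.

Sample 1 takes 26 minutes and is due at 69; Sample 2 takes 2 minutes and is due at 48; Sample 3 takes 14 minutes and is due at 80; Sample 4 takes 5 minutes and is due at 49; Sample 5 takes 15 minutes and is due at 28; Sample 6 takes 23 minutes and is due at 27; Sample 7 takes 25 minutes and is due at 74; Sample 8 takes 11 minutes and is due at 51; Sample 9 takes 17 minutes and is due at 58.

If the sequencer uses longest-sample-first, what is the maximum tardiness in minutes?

LPT (decreasing processing time): Sample 1 Sample 7 Sample 6 Sample 9 Sample 5 Sample 3 Sample 8 Sample 4 Sample 2.
Sample 1: 0→26, due 69, tardiness 0
Sample 7: 26→51, due 74, tardiness 0
Sample 6: 51→74, due 27, tardiness 47
Sample 9: 74→91, due 58, tardiness 33
Sample 5: 91→106, due 28, tardiness 78
Sample 3: 106→120, due 80, tardiness 40
Sample 8: 120→131, due 51, tardiness 80
Sample 4: 131→136, due 49, tardiness 87
Sample 2: 136→138, due 48, tardiness 90
Maximum = 90.

90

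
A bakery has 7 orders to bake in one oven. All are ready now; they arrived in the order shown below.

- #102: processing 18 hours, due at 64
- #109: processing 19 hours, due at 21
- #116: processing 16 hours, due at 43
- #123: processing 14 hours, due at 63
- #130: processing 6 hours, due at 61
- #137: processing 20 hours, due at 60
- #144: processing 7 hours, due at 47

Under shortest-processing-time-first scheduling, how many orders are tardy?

2

SPT (increasing processing time): #130 #144 #123 #116 #102 #109 #137.
#130: 0→6, due 61, tardiness 0
#144: 6→13, due 47, tardiness 0
#123: 13→27, due 63, tardiness 0
#116: 27→43, due 43, tardiness 0
#102: 43→61, due 64, tardiness 0
#109: 61→80, due 21, tardiness 59
#137: 80→100, due 60, tardiness 40
Late orders: 2.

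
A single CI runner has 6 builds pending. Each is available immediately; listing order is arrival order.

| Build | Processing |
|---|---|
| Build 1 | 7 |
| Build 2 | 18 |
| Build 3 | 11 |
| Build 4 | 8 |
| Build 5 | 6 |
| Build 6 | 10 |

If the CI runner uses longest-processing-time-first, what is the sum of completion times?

LPT (decreasing processing time): Build 2 Build 3 Build 6 Build 4 Build 1 Build 5.
Build 2: 0→18
Build 3: 18→29
Build 6: 29→39
Build 4: 39→47
Build 1: 47→54
Build 5: 54→60
Sum = 18+29+39+47+54+60 = 247.

247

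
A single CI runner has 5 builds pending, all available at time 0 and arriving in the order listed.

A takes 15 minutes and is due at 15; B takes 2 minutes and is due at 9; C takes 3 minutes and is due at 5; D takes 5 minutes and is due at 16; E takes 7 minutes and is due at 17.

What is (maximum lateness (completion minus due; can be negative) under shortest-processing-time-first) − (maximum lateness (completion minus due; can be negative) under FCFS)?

2

SPT (increasing processing time): B C D E A.
B: 0→2, due 9, lateness -7
C: 2→5, due 5, lateness 0
D: 5→10, due 16, lateness -6
E: 10→17, due 17, lateness 0
A: 17→32, due 15, lateness 17
Maximum = 17.
FIFO (arrival order): A B C D E.
A: 0→15, due 15, lateness 0
B: 15→17, due 9, lateness 8
C: 17→20, due 5, lateness 15
D: 20→25, due 16, lateness 9
E: 25→32, due 17, lateness 15
Maximum = 15.
Difference = 17 − 15 = 2.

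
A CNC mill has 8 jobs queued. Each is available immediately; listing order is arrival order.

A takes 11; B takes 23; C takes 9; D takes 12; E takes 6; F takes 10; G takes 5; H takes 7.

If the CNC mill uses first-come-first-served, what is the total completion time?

434

FIFO (arrival order): A B C D E F G H.
A: 0→11
B: 11→34
C: 34→43
D: 43→55
E: 55→61
F: 61→71
G: 71→76
H: 76→83
Sum = 11+34+43+55+61+71+76+83 = 434.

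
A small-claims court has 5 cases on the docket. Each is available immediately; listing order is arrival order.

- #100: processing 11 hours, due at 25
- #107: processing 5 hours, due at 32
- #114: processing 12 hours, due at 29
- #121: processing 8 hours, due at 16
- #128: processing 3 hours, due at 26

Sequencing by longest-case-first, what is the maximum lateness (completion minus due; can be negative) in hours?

15

LPT (decreasing processing time): #114 #100 #121 #107 #128.
#114: 0→12, due 29, lateness -17
#100: 12→23, due 25, lateness -2
#121: 23→31, due 16, lateness 15
#107: 31→36, due 32, lateness 4
#128: 36→39, due 26, lateness 13
Maximum = 15.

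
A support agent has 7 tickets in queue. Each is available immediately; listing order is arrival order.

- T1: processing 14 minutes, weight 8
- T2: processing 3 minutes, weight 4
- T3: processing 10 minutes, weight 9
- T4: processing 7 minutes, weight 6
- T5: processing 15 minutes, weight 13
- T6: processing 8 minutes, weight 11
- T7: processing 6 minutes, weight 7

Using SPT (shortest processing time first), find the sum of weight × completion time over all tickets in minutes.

1944

SPT (increasing processing time): T2 T7 T4 T6 T3 T1 T5.
T2: finishes 3, weight 4, w·C = 12
T7: finishes 9, weight 7, w·C = 63
T4: finishes 16, weight 6, w·C = 96
T6: finishes 24, weight 11, w·C = 264
T3: finishes 34, weight 9, w·C = 306
T1: finishes 48, weight 8, w·C = 384
T5: finishes 63, weight 13, w·C = 819
Sum = 12+63+96+264+306+384+819 = 1944.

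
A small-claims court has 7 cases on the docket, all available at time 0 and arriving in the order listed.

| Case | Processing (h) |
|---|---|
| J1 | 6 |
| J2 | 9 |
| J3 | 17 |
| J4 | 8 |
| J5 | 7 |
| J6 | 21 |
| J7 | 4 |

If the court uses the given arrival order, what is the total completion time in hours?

280

FIFO (arrival order): J1 J2 J3 J4 J5 J6 J7.
J1: 0→6
J2: 6→15
J3: 15→32
J4: 32→40
J5: 40→47
J6: 47→68
J7: 68→72
Sum = 6+15+32+40+47+68+72 = 280.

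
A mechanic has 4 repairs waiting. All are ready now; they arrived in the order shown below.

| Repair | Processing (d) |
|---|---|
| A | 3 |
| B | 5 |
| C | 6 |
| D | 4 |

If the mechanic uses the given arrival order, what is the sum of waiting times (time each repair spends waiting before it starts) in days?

25

FIFO (arrival order): A B C D.
A: waits 0, runs 0→3
B: waits 3, runs 3→8
C: waits 8, runs 8→14
D: waits 14, runs 14→18
Sum = 0+3+8+14 = 25.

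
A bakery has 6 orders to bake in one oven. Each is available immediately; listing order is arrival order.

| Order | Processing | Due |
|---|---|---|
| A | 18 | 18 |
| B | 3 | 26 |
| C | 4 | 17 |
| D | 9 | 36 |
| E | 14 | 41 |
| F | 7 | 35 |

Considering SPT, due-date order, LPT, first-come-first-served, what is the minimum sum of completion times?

SPT (increasing processing time): B C F D E A.
B: 0→3
C: 3→7
F: 7→14
D: 14→23
E: 23→37
A: 37→55
Sum = 3+7+14+23+37+55 = 139.
EDD (increasing due date): C A B F D E.
C: 0→4
A: 4→22
B: 22→25
F: 25→32
D: 32→41
E: 41→55
Sum = 4+22+25+32+41+55 = 179.
LPT (decreasing processing time): A E D F C B.
A: 0→18
E: 18→32
D: 32→41
F: 41→48
C: 48→52
B: 52→55
Sum = 18+32+41+48+52+55 = 246.
FIFO (arrival order): A B C D E F.
A: 0→18
B: 18→21
C: 21→25
D: 25→34
E: 34→48
F: 48→55
Sum = 18+21+25+34+48+55 = 201.
SPT 139, EDD 179, LPT 246, FIFO 201 → minimum 139.

139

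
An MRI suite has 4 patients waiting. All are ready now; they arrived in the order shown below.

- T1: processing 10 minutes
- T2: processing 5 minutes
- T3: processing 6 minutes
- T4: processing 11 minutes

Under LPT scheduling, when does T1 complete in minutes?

LPT (decreasing processing time): T4 T1 T3 T2.
T4: 0→11
T1: 11→21

21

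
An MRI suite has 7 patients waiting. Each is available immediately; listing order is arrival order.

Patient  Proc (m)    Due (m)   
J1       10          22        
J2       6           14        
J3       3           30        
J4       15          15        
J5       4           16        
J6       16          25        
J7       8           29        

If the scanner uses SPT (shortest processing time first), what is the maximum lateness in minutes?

37

SPT (increasing processing time): J3 J5 J2 J7 J1 J4 J6.
J3: 0→3, due 30, lateness -27
J5: 3→7, due 16, lateness -9
J2: 7→13, due 14, lateness -1
J7: 13→21, due 29, lateness -8
J1: 21→31, due 22, lateness 9
J4: 31→46, due 15, lateness 31
J6: 46→62, due 25, lateness 37
Maximum = 37.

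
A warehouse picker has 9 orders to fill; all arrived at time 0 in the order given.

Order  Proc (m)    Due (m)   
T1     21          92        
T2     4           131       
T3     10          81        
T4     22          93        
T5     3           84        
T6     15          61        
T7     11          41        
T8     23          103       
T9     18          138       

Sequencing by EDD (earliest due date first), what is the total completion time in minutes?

595

EDD (increasing due date): T7 T6 T3 T5 T1 T4 T8 T2 T9.
T7: 0→11
T6: 11→26
T3: 26→36
T5: 36→39
T1: 39→60
T4: 60→82
T8: 82→105
T2: 105→109
T9: 109→127
Sum = 11+26+36+39+60+82+105+109+127 = 595.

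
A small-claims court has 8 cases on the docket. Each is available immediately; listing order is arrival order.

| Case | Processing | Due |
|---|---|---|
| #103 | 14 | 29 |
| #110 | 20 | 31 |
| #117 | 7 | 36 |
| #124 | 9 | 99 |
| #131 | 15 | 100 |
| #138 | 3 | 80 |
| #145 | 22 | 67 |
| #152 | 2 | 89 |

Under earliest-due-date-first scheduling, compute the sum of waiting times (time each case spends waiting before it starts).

EDD (increasing due date): #103 #110 #117 #145 #138 #152 #124 #131.
#103: waits 0, runs 0→14
#110: waits 14, runs 14→34
#117: waits 34, runs 34→41
#145: waits 41, runs 41→63
#138: waits 63, runs 63→66
#152: waits 66, runs 66→68
#124: waits 68, runs 68→77
#131: waits 77, runs 77→92
Sum = 0+14+34+41+63+66+68+77 = 363.

363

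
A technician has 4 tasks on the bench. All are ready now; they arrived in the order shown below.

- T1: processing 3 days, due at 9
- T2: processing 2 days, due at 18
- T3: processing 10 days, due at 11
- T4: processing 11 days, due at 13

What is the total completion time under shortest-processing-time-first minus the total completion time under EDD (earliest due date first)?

SPT (increasing processing time): T2 T1 T3 T4.
T2: 0→2
T1: 2→5
T3: 5→15
T4: 15→26
Sum = 2+5+15+26 = 48.
EDD (increasing due date): T1 T3 T4 T2.
T1: 0→3
T3: 3→13
T4: 13→24
T2: 24→26
Sum = 3+13+24+26 = 66.
Difference = 48 − 66 = -18.

-18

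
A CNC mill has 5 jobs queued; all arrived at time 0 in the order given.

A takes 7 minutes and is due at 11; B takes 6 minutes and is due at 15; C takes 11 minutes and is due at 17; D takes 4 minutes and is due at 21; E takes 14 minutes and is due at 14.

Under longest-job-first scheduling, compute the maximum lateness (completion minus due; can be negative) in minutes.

LPT (decreasing processing time): E C A B D.
E: 0→14, due 14, lateness 0
C: 14→25, due 17, lateness 8
A: 25→32, due 11, lateness 21
B: 32→38, due 15, lateness 23
D: 38→42, due 21, lateness 21
Maximum = 23.

23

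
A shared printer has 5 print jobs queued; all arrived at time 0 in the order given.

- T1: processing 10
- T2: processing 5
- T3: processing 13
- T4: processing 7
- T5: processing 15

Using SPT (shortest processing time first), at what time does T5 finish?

SPT (increasing processing time): T2 T4 T1 T3 T5.
T2: 0→5
T4: 5→12
T1: 12→22
T3: 22→35
T5: 35→50

50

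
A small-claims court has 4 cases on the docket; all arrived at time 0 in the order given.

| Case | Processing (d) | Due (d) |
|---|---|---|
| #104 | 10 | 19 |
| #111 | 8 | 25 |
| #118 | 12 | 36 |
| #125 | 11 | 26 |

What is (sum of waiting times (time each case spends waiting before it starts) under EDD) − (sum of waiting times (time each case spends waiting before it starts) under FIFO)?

EDD (increasing due date): #104 #111 #125 #118.
#104: waits 0, runs 0→10
#111: waits 10, runs 10→18
#125: waits 18, runs 18→29
#118: waits 29, runs 29→41
Sum = 0+10+18+29 = 57.
FIFO (arrival order): #104 #111 #118 #125.
#104: waits 0, runs 0→10
#111: waits 10, runs 10→18
#118: waits 18, runs 18→30
#125: waits 30, runs 30→41
Sum = 0+10+18+30 = 58.
Difference = 57 − 58 = -1.

-1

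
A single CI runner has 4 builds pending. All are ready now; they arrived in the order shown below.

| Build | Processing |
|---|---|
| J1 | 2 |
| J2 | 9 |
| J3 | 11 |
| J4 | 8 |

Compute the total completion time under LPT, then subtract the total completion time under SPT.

LPT (decreasing processing time): J3 J2 J4 J1.
J3: 0→11
J2: 11→20
J4: 20→28
J1: 28→30
Sum = 11+20+28+30 = 89.
SPT (increasing processing time): J1 J4 J2 J3.
J1: 0→2
J4: 2→10
J2: 10→19
J3: 19→30
Sum = 2+10+19+30 = 61.
Difference = 89 − 61 = 28.

28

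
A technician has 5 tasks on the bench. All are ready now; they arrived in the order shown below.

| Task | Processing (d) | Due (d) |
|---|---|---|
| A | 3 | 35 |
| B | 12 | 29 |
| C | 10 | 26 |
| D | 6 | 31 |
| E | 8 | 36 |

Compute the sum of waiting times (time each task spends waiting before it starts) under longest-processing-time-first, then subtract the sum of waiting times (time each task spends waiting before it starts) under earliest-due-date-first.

9

LPT (decreasing processing time): B C E D A.
B: waits 0, runs 0→12
C: waits 12, runs 12→22
E: waits 22, runs 22→30
D: waits 30, runs 30→36
A: waits 36, runs 36→39
Sum = 0+12+22+30+36 = 100.
EDD (increasing due date): C B D A E.
C: waits 0, runs 0→10
B: waits 10, runs 10→22
D: waits 22, runs 22→28
A: waits 28, runs 28→31
E: waits 31, runs 31→39
Sum = 0+10+22+28+31 = 91.
Difference = 100 − 91 = 9.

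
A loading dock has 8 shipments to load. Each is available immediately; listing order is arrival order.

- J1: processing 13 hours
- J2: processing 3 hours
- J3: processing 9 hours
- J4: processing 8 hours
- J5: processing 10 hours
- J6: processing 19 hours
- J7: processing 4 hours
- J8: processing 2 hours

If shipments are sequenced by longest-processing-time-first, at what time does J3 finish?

51

LPT (decreasing processing time): J6 J1 J5 J3 J4 J7 J2 J8.
J6: 0→19
J1: 19→32
J5: 32→42
J3: 42→51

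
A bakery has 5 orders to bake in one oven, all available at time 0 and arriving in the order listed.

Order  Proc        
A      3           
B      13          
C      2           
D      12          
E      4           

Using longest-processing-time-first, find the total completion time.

LPT (decreasing processing time): B D E A C.
B: 0→13
D: 13→25
E: 25→29
A: 29→32
C: 32→34
Sum = 13+25+29+32+34 = 133.

133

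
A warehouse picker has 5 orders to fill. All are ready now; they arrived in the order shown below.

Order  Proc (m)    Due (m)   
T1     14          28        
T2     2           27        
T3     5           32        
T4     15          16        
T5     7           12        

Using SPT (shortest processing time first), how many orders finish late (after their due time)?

2

SPT (increasing processing time): T2 T3 T5 T1 T4.
T2: 0→2, due 27, tardiness 0
T3: 2→7, due 32, tardiness 0
T5: 7→14, due 12, tardiness 2
T1: 14→28, due 28, tardiness 0
T4: 28→43, due 16, tardiness 27
Late orders: 2.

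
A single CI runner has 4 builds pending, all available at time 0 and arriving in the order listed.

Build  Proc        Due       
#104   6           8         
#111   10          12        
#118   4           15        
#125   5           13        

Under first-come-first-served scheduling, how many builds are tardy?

3

FIFO (arrival order): #104 #111 #118 #125.
#104: 0→6, due 8, tardiness 0
#111: 6→16, due 12, tardiness 4
#118: 16→20, due 15, tardiness 5
#125: 20→25, due 13, tardiness 12
Late builds: 3.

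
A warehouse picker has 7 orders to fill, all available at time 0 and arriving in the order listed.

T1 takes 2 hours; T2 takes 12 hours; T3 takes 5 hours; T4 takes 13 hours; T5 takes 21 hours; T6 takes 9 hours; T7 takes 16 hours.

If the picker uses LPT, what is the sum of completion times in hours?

LPT (decreasing processing time): T5 T7 T4 T2 T6 T3 T1.
T5: 0→21
T7: 21→37
T4: 37→50
T2: 50→62
T6: 62→71
T3: 71→76
T1: 76→78
Sum = 21+37+50+62+71+76+78 = 395.

395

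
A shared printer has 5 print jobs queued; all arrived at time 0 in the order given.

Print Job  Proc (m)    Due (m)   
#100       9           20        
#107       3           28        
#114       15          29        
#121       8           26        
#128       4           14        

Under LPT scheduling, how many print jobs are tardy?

4

LPT (decreasing processing time): #114 #100 #121 #128 #107.
#114: 0→15, due 29, tardiness 0
#100: 15→24, due 20, tardiness 4
#121: 24→32, due 26, tardiness 6
#128: 32→36, due 14, tardiness 22
#107: 36→39, due 28, tardiness 11
Late print jobs: 4.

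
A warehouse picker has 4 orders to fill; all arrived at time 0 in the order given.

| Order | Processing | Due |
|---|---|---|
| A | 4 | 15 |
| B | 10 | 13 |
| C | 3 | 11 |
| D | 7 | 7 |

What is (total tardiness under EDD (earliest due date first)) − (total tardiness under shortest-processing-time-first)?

-2

EDD (increasing due date): D C B A.
D: 0→7, due 7, tardiness 0
C: 7→10, due 11, tardiness 0
B: 10→20, due 13, tardiness 7
A: 20→24, due 15, tardiness 9
Sum = 0+0+7+9 = 16.
SPT (increasing processing time): C A D B.
C: 0→3, due 11, tardiness 0
A: 3→7, due 15, tardiness 0
D: 7→14, due 7, tardiness 7
B: 14→24, due 13, tardiness 11
Sum = 0+0+7+11 = 18.
Difference = 16 − 18 = -2.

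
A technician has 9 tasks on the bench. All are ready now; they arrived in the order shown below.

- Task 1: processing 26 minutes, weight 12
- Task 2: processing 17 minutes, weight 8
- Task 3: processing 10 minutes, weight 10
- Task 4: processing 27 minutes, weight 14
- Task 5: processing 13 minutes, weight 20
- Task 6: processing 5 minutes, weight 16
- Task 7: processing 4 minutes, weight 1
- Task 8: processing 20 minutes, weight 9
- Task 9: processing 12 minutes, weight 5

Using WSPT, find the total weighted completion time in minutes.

WSPT (decreasing weight/processing-time ratio): Task 6 Task 5 Task 3 Task 4 Task 2 Task 1 Task 8 Task 9 Task 7.
Task 6: finishes 5, weight 16, w·C = 80
Task 5: finishes 18, weight 20, w·C = 360
Task 3: finishes 28, weight 10, w·C = 280
Task 4: finishes 55, weight 14, w·C = 770
Task 2: finishes 72, weight 8, w·C = 576
Task 1: finishes 98, weight 12, w·C = 1176
Task 8: finishes 118, weight 9, w·C = 1062
Task 9: finishes 130, weight 5, w·C = 650
Task 7: finishes 134, weight 1, w·C = 134
Sum = 80+360+280+770+576+1176+1062+650+134 = 5088.

5088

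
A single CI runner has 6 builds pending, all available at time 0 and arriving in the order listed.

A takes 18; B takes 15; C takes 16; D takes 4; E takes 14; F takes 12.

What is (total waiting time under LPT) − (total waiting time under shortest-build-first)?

LPT (decreasing processing time): A C B E F D.
A: waits 0, runs 0→18
C: waits 18, runs 18→34
B: waits 34, runs 34→49
E: waits 49, runs 49→63
F: waits 63, runs 63→75
D: waits 75, runs 75→79
Sum = 0+18+34+49+63+75 = 239.
SPT (increasing processing time): D F E B C A.
D: waits 0, runs 0→4
F: waits 4, runs 4→16
E: waits 16, runs 16→30
B: waits 30, runs 30→45
C: waits 45, runs 45→61
A: waits 61, runs 61→79
Sum = 0+4+16+30+45+61 = 156.
Difference = 239 − 156 = 83.

83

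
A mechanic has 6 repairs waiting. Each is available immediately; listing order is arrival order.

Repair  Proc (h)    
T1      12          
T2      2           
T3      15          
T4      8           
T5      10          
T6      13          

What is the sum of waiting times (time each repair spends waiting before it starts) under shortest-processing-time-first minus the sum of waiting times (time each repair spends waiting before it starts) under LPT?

-82

SPT (increasing processing time): T2 T4 T5 T1 T6 T3.
T2: waits 0, runs 0→2
T4: waits 2, runs 2→10
T5: waits 10, runs 10→20
T1: waits 20, runs 20→32
T6: waits 32, runs 32→45
T3: waits 45, runs 45→60
Sum = 0+2+10+20+32+45 = 109.
LPT (decreasing processing time): T3 T6 T1 T5 T4 T2.
T3: waits 0, runs 0→15
T6: waits 15, runs 15→28
T1: waits 28, runs 28→40
T5: waits 40, runs 40→50
T4: waits 50, runs 50→58
T2: waits 58, runs 58→60
Sum = 0+15+28+40+50+58 = 191.
Difference = 109 − 191 = -82.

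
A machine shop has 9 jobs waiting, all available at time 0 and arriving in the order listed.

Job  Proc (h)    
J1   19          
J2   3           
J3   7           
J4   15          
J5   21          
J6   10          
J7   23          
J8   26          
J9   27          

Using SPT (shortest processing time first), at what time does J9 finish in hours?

SPT (increasing processing time): J2 J3 J6 J4 J1 J5 J7 J8 J9.
J2: 0→3
J3: 3→10
J6: 10→20
J4: 20→35
J1: 35→54
J5: 54→75
J7: 75→98
J8: 98→124
J9: 124→151

151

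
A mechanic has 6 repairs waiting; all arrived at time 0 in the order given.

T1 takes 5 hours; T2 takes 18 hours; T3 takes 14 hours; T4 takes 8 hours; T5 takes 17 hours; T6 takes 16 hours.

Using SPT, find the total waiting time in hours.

SPT (increasing processing time): T1 T4 T3 T6 T5 T2.
T1: waits 0, runs 0→5
T4: waits 5, runs 5→13
T3: waits 13, runs 13→27
T6: waits 27, runs 27→43
T5: waits 43, runs 43→60
T2: waits 60, runs 60→78
Sum = 0+5+13+27+43+60 = 148.

148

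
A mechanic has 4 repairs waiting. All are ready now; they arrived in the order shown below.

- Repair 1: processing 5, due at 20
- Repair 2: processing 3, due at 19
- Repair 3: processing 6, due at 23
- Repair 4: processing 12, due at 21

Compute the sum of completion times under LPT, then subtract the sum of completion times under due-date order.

LPT (decreasing processing time): Repair 4 Repair 3 Repair 1 Repair 2.
Repair 4: 0→12
Repair 3: 12→18
Repair 1: 18→23
Repair 2: 23→26
Sum = 12+18+23+26 = 79.
EDD (increasing due date): Repair 2 Repair 1 Repair 4 Repair 3.
Repair 2: 0→3
Repair 1: 3→8
Repair 4: 8→20
Repair 3: 20→26
Sum = 3+8+20+26 = 57.
Difference = 79 − 57 = 22.

22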